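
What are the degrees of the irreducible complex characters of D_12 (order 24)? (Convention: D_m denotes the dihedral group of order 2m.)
Dimensions: 1, 1, 1, 1, 2, 2, 2, 2, 2

Why: There are 9 irreducibles (= number of conjugacy classes). Their dimensions d_i satisfy sum d_i^2 = |G| = 24: 1 + 1 + 1 + 1 + 4 + 4 + 4 + 4 + 4 = 24.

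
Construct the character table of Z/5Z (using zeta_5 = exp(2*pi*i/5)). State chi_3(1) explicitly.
Character table of Z/5Z (irreps indexed chi_0,...,chi_4 with chi_k(m) = zeta_5^(k*m), zeta_5 = exp(2*pi*i/5)):
  irrep \ class  {0} (size 1)  {1} (size 1)    {2} (size 1)    {3} (size 1)    {4} (size 1)  
  chi_0          1             1               1               1               1             
  chi_1          1             exp(2*I*pi/5)   exp(4*I*pi/5)   exp(-4*I*pi/5)  exp(-2*I*pi/5)
  chi_2          1             exp(4*I*pi/5)   exp(-2*I*pi/5)  exp(2*I*pi/5)   exp(-4*I*pi/5)
  chi_3          1             exp(-4*I*pi/5)  exp(2*I*pi/5)   exp(-2*I*pi/5)  exp(4*I*pi/5) 
  chi_4          1             exp(-2*I*pi/5)  exp(-4*I*pi/5)  exp(4*I*pi/5)   exp(2*I*pi/5) 

Spot check: chi_3(1) = zeta_5^(3*1) = zeta_5^3 = exp(-4*I*pi/5).

Argument: Z/5Z is abelian, so all 5 irreducible complex representations are 1-dimensional. They are given by chi_k(m) = zeta_5^(k*m) for k = 0,...,4. Row orthogonality: sum_m chi_k(m) conj(chi_l(m)) = 5 * [k = l].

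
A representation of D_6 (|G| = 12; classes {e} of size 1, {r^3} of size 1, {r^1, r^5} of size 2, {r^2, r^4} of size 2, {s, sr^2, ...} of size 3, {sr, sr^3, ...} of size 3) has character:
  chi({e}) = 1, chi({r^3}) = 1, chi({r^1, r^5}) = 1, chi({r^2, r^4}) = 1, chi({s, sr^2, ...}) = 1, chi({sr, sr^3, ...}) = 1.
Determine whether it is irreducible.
Irreducible: <chi, chi> = 1.

Derivation: <chi, chi> = (1/|G|) sum_C |C| * |chi(C)|^2 = (1/12)[1*|1|^2 + 1*|1|^2 + 2*|1|^2 + 2*|1|^2 + 3*|1|^2 + 3*|1|^2]
  = (1/12)[(1) + (1) + (2) + (2) + (3) + (3)] = 12/12 = 1.
A character is irreducible iff <chi, chi> = 1, so this representation is irreducible.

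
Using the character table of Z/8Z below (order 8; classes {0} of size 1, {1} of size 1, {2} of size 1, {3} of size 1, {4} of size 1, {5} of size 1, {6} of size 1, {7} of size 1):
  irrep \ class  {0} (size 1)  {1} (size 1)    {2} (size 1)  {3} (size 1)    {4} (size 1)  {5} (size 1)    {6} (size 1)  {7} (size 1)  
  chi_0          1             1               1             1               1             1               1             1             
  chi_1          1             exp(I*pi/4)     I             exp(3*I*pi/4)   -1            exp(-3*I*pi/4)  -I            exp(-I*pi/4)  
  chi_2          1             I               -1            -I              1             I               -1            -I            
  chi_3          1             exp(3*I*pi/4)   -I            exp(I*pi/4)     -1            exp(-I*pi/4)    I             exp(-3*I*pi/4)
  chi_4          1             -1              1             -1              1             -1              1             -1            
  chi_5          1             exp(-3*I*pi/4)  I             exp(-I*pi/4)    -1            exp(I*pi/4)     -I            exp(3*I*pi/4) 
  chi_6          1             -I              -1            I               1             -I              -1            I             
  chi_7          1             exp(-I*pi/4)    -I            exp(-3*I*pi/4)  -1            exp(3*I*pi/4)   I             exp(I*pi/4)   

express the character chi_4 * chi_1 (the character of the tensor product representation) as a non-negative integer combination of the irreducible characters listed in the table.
chi_4 tensor chi_1 = chi_5 (all other irreducibles have multiplicity 0).

Explanation: The character of a tensor product is the pointwise product (chi_4 * chi_1)(C) = chi_4(C) * chi_1(C):
  {0}: (1)*(1), {1}: (-1)*(exp(I*pi/4)), {2}: (1)*(I), {3}: (-1)*(exp(3*I*pi/4)), {4}: (1)*(-1), {5}: (-1)*(exp(-3*I*pi/4)), {6}: (1)*(-I), {7}: (-1)*(exp(-I*pi/4))
so (chi_4 * chi_1) takes values
  {0} -> 1, {1} -> -exp(I*pi/4), {2} -> I, {3} -> -exp(3*I*pi/4), {4} -> -1, {5} -> -exp(-3*I*pi/4), {6} -> -I, {7} -> -exp(-I*pi/4).
Now take the inner product of this character with each irreducible chi from the table, <chi_4*chi_1, chi> = (1/8) sum_C |C| (chi_4*chi_1)(C) conj(chi(C)):
  <chi_4*chi_1, chi_0> = (1/8)[1*(1)*conj(1) + 1*(-exp(I*pi/4))*conj(1) + 1*(I)*conj(1) + 1*(-exp(3*I*pi/4))*conj(1) + 1*(-1)*conj(1) + 1*(-exp(-3*I*pi/4))*conj(1) + 1*(-I)*conj(1) + 1*(-exp(-I*pi/4))*conj(1)]
      = (1/8)[(1) + (-exp(I*pi/4)) + (I) + (-exp(3*I*pi/4)) + (-1) + (-exp(-3*I*pi/4)) + (-I) + (-exp(-I*pi/4))] = 0/8 = 0
  <chi_4*chi_1, chi_1> = (1/8)[1*(1)*conj(1) + 1*(-exp(I*pi/4))*conj(exp(I*pi/4)) + 1*(I)*conj(I) + 1*(-exp(3*I*pi/4))*conj(exp(3*I*pi/4)) + 1*(-1)*conj(-1) + 1*(-exp(-3*I*pi/4))*conj(exp(-3*I*pi/4)) + 1*(-I)*conj(-I) + 1*(-exp(-I*pi/4))*conj(exp(-I*pi/4))]
      = (1/8)[(1) + (-1) + (1) + (-1) + (1) + (-1) + (1) + (-1)] = 0/8 = 0
  <chi_4*chi_1, chi_2> = (1/8)[1*(1)*conj(1) + 1*(-exp(I*pi/4))*conj(I) + 1*(I)*conj(-1) + 1*(-exp(3*I*pi/4))*conj(-I) + 1*(-1)*conj(1) + 1*(-exp(-3*I*pi/4))*conj(I) + 1*(-I)*conj(-1) + 1*(-exp(-I*pi/4))*conj(-I)]
      = (1/8)[(1) + (exp(3*I*pi/4)) + (-I) + (-exp(-3*I*pi/4)) + (-1) + (exp(-I*pi/4)) + (I) + (-exp(I*pi/4))] = 0/8 = 0
  <chi_4*chi_1, chi_3> = (1/8)[1*(1)*conj(1) + 1*(-exp(I*pi/4))*conj(exp(3*I*pi/4)) + 1*(I)*conj(-I) + 1*(-exp(3*I*pi/4))*conj(exp(I*pi/4)) + 1*(-1)*conj(-1) + 1*(-exp(-3*I*pi/4))*conj(exp(-I*pi/4)) + 1*(-I)*conj(I) + 1*(-exp(-I*pi/4))*conj(exp(-3*I*pi/4))]
      = (1/8)[(1) + (I) + (-1) + (-I) + (1) + (I) + (-1) + (-I)] = 0/8 = 0
  <chi_4*chi_1, chi_4> = (1/8)[1*(1)*conj(1) + 1*(-exp(I*pi/4))*conj(-1) + 1*(I)*conj(1) + 1*(-exp(3*I*pi/4))*conj(-1) + 1*(-1)*conj(1) + 1*(-exp(-3*I*pi/4))*conj(-1) + 1*(-I)*conj(1) + 1*(-exp(-I*pi/4))*conj(-1)]
      = (1/8)[(1) + (exp(I*pi/4)) + (I) + (exp(3*I*pi/4)) + (-1) + (exp(-3*I*pi/4)) + (-I) + (exp(-I*pi/4))] = 0/8 = 0
  <chi_4*chi_1, chi_5> = (1/8)[1*(1)*conj(1) + 1*(-exp(I*pi/4))*conj(exp(-3*I*pi/4)) + 1*(I)*conj(I) + 1*(-exp(3*I*pi/4))*conj(exp(-I*pi/4)) + 1*(-1)*conj(-1) + 1*(-exp(-3*I*pi/4))*conj(exp(I*pi/4)) + 1*(-I)*conj(-I) + 1*(-exp(-I*pi/4))*conj(exp(3*I*pi/4))]
      = (1/8)[(1) + (1) + (1) + (1) + (1) + (1) + (1) + (1)] = 8/8 = 1
  <chi_4*chi_1, chi_6> = (1/8)[1*(1)*conj(1) + 1*(-exp(I*pi/4))*conj(-I) + 1*(I)*conj(-1) + 1*(-exp(3*I*pi/4))*conj(I) + 1*(-1)*conj(1) + 1*(-exp(-3*I*pi/4))*conj(-I) + 1*(-I)*conj(-1) + 1*(-exp(-I*pi/4))*conj(I)]
      = (1/8)[(1) + (-exp(3*I*pi/4)) + (-I) + (exp(-3*I*pi/4)) + (-1) + (-exp(-I*pi/4)) + (I) + (exp(I*pi/4))] = 0/8 = 0
  <chi_4*chi_1, chi_7> = (1/8)[1*(1)*conj(1) + 1*(-exp(I*pi/4))*conj(exp(-I*pi/4)) + 1*(I)*conj(-I) + 1*(-exp(3*I*pi/4))*conj(exp(-3*I*pi/4)) + 1*(-1)*conj(-1) + 1*(-exp(-3*I*pi/4))*conj(exp(3*I*pi/4)) + 1*(-I)*conj(I) + 1*(-exp(-I*pi/4))*conj(exp(I*pi/4))]
      = (1/8)[(1) + (-I) + (-1) + (I) + (1) + (-I) + (-1) + (I)] = 0/8 = 0
(Exp terms are combined using exp(i*s)*conj(exp(i*t)) = exp(i*(s-t)), and sums of them are collapsed using the identity that for every m > 1 the m distinct m-th roots of unity sum to 0, e.g. 1 + exp(2*I*pi/3) + exp(-2*I*pi/3) = 0.)
Hence the multiplicities are chi_5: 1. Dimension check: dim(chi_4)*dim(chi_1) = 1*1 = 1 and sum (mult * dim) = 1*1 = 1.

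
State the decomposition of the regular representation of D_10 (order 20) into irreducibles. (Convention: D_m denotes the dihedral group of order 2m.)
Each irreducible V_i of dimension d_i appears with multiplicity d_i, i.e. rho_reg = (direct sum over all irreducibles V_i) d_i V_i. The irreducible dimensions for D_10 are 1, 1, 1, 1, 2, 2, 2, 2: 4 irreducibles of dimension 1, each with multiplicity 1; 4 irreducibles of dimension 2, each with multiplicity 2. Total dimension 4*1*1 + 4*2*2 = 20 = |G|.

Proof sketch: General theorem: in the regular representation of a finite group G, each irreducible appears with multiplicity equal to its dimension. Check: dim(rho_reg) = sum d_i^2 = 1 + 1 + 1 + 1 + 4 + 4 + 4 + 4 = 20 = |G|.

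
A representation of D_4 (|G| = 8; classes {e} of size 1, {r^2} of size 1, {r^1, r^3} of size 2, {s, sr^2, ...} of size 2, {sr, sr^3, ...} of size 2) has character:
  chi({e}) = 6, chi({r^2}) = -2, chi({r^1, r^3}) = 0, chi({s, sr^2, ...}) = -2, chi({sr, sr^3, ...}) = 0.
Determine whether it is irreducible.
Not irreducible (reducible): <chi, chi> = 6 > 1.

<chi, chi> = (1/|G|) sum_C |C| * |chi(C)|^2 = (1/8)[1*|6|^2 + 1*|-2|^2 + 2*|0|^2 + 2*|-2|^2 + 2*|0|^2]
  = (1/8)[(36) + (4) + (0) + (8) + (0)] = 48/8 = 6.
A character is irreducible iff <chi, chi> = 1, so this representation is reducible.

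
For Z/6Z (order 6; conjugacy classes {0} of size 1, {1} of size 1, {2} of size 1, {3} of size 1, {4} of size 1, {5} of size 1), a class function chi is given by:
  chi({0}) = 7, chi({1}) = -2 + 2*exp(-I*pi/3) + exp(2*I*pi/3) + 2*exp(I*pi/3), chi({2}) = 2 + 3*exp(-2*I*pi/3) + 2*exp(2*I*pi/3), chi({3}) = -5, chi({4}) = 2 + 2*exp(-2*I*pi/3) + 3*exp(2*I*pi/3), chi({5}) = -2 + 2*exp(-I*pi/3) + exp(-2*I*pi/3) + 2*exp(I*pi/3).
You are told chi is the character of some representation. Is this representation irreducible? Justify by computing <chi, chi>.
Not irreducible (reducible): <chi, chi> = 13 > 1.

Solution. <chi, chi> = (1/|G|) sum_C |C| * |chi(C)|^2 = (1/6)[1*|7|^2 + 1*|-2 + 2*exp(-I*pi/3) + exp(2*I*pi/3) + 2*exp(I*pi/3)|^2 + 1*|2 + 3*exp(-2*I*pi/3) + 2*exp(2*I*pi/3)|^2 + 1*|-5|^2 + 1*|2 + 2*exp(-2*I*pi/3) + 3*exp(2*I*pi/3)|^2 + 1*|-2 + 2*exp(-I*pi/3) + exp(-2*I*pi/3) + 2*exp(I*pi/3)|^2]
  = (1/6)[(49) + (1) + (1) + (25) + (1) + (1)] = 78/6 = 13.
(Exp terms are combined using exp(i*s)*conj(exp(i*t)) = exp(i*(s-t)), and sums of them are collapsed using the identity that for every m > 1 the m distinct m-th roots of unity sum to 0, e.g. 1 + exp(2*I*pi/3) + exp(-2*I*pi/3) = 0.)
A character is irreducible iff <chi, chi> = 1, so this representation is reducible.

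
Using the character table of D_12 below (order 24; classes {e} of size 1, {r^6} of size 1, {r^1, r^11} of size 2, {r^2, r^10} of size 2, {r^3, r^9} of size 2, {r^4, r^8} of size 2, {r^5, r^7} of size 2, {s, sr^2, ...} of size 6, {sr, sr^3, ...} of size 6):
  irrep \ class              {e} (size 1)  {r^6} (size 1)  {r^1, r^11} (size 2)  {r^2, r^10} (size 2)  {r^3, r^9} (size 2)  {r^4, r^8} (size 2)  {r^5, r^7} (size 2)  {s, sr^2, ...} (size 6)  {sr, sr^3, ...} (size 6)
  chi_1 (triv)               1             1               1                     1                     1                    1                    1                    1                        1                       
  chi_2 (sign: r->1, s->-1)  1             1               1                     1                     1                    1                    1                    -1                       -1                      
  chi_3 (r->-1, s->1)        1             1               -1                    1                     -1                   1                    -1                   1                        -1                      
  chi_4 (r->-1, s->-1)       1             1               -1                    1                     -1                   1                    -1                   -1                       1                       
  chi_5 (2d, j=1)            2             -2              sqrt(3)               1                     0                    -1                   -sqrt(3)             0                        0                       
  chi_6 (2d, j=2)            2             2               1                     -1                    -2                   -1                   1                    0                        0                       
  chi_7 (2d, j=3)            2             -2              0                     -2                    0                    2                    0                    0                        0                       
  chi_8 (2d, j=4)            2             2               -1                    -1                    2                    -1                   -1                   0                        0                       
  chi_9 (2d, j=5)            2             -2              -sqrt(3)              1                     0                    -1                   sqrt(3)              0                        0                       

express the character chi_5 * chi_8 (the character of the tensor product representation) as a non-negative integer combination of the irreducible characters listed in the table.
chi_5 tensor chi_8 = chi_7 + chi_9 (all other irreducibles have multiplicity 0).

Justification: The character of a tensor product is the pointwise product (chi_5 * chi_8)(C) = chi_5(C) * chi_8(C):
  {e}: (2)*(2), {r^6}: (-2)*(2), {r^1, r^11}: (sqrt(3))*(-1), {r^2, r^10}: (1)*(-1), {r^3, r^9}: (0)*(2), {r^4, r^8}: (-1)*(-1), {r^5, r^7}: (-sqrt(3))*(-1), {s, sr^2, ...}: (0)*(0), {sr, sr^3, ...}: (0)*(0)
so (chi_5 * chi_8) takes values
  {e} -> 4, {r^6} -> -4, {r^1, r^11} -> -sqrt(3), {r^2, r^10} -> -1, {r^3, r^9} -> 0, {r^4, r^8} -> 1, {r^5, r^7} -> sqrt(3), {s, sr^2, ...} -> 0, {sr, sr^3, ...} -> 0.
Now take the inner product of this character with each irreducible chi from the table, <chi_5*chi_8, chi> = (1/24) sum_C |C| (chi_5*chi_8)(C) conj(chi(C)):
  <chi_5*chi_8, chi_1> = (1/24)[1*(4)*conj(1) + 1*(-4)*conj(1) + 2*(-sqrt(3))*conj(1) + 2*(-1)*conj(1) + 2*(0)*conj(1) + 2*(1)*conj(1) + 2*(sqrt(3))*conj(1) + 6*(0)*conj(1) + 6*(0)*conj(1)]
      = (1/24)[(4) + (-4) + (-2*sqrt(3)) + (-2) + (0) + (2) + (2*sqrt(3)) + (0) + (0)] = 0/24 = 0
  <chi_5*chi_8, chi_2> = (1/24)[1*(4)*conj(1) + 1*(-4)*conj(1) + 2*(-sqrt(3))*conj(1) + 2*(-1)*conj(1) + 2*(0)*conj(1) + 2*(1)*conj(1) + 2*(sqrt(3))*conj(1) + 6*(0)*conj(-1) + 6*(0)*conj(-1)]
      = (1/24)[(4) + (-4) + (-2*sqrt(3)) + (-2) + (0) + (2) + (2*sqrt(3)) + (0) + (0)] = 0/24 = 0
  <chi_5*chi_8, chi_3> = (1/24)[1*(4)*conj(1) + 1*(-4)*conj(1) + 2*(-sqrt(3))*conj(-1) + 2*(-1)*conj(1) + 2*(0)*conj(-1) + 2*(1)*conj(1) + 2*(sqrt(3))*conj(-1) + 6*(0)*conj(1) + 6*(0)*conj(-1)]
      = (1/24)[(4) + (-4) + (2*sqrt(3)) + (-2) + (0) + (2) + (-2*sqrt(3)) + (0) + (0)] = 0/24 = 0
  <chi_5*chi_8, chi_4> = (1/24)[1*(4)*conj(1) + 1*(-4)*conj(1) + 2*(-sqrt(3))*conj(-1) + 2*(-1)*conj(1) + 2*(0)*conj(-1) + 2*(1)*conj(1) + 2*(sqrt(3))*conj(-1) + 6*(0)*conj(-1) + 6*(0)*conj(1)]
      = (1/24)[(4) + (-4) + (2*sqrt(3)) + (-2) + (0) + (2) + (-2*sqrt(3)) + (0) + (0)] = 0/24 = 0
  <chi_5*chi_8, chi_5> = (1/24)[1*(4)*conj(2) + 1*(-4)*conj(-2) + 2*(-sqrt(3))*conj(sqrt(3)) + 2*(-1)*conj(1) + 2*(0)*conj(0) + 2*(1)*conj(-1) + 2*(sqrt(3))*conj(-sqrt(3)) + 6*(0)*conj(0) + 6*(0)*conj(0)]
      = (1/24)[(8) + (8) + (-6) + (-2) + (0) + (-2) + (-6) + (0) + (0)] = 0/24 = 0
  <chi_5*chi_8, chi_6> = (1/24)[1*(4)*conj(2) + 1*(-4)*conj(2) + 2*(-sqrt(3))*conj(1) + 2*(-1)*conj(-1) + 2*(0)*conj(-2) + 2*(1)*conj(-1) + 2*(sqrt(3))*conj(1) + 6*(0)*conj(0) + 6*(0)*conj(0)]
      = (1/24)[(8) + (-8) + (-2*sqrt(3)) + (2) + (0) + (-2) + (2*sqrt(3)) + (0) + (0)] = 0/24 = 0
  <chi_5*chi_8, chi_7> = (1/24)[1*(4)*conj(2) + 1*(-4)*conj(-2) + 2*(-sqrt(3))*conj(0) + 2*(-1)*conj(-2) + 2*(0)*conj(0) + 2*(1)*conj(2) + 2*(sqrt(3))*conj(0) + 6*(0)*conj(0) + 6*(0)*conj(0)]
      = (1/24)[(8) + (8) + (0) + (4) + (0) + (4) + (0) + (0) + (0)] = 24/24 = 1
  <chi_5*chi_8, chi_8> = (1/24)[1*(4)*conj(2) + 1*(-4)*conj(2) + 2*(-sqrt(3))*conj(-1) + 2*(-1)*conj(-1) + 2*(0)*conj(2) + 2*(1)*conj(-1) + 2*(sqrt(3))*conj(-1) + 6*(0)*conj(0) + 6*(0)*conj(0)]
      = (1/24)[(8) + (-8) + (2*sqrt(3)) + (2) + (0) + (-2) + (-2*sqrt(3)) + (0) + (0)] = 0/24 = 0
  <chi_5*chi_8, chi_9> = (1/24)[1*(4)*conj(2) + 1*(-4)*conj(-2) + 2*(-sqrt(3))*conj(-sqrt(3)) + 2*(-1)*conj(1) + 2*(0)*conj(0) + 2*(1)*conj(-1) + 2*(sqrt(3))*conj(sqrt(3)) + 6*(0)*conj(0) + 6*(0)*conj(0)]
      = (1/24)[(8) + (8) + (6) + (-2) + (0) + (-2) + (6) + (0) + (0)] = 24/24 = 1
Hence the multiplicities are chi_7: 1, chi_9: 1. Dimension check: dim(chi_5)*dim(chi_8) = 2*2 = 4 and sum (mult * dim) = 1*2 + 1*2 = 4.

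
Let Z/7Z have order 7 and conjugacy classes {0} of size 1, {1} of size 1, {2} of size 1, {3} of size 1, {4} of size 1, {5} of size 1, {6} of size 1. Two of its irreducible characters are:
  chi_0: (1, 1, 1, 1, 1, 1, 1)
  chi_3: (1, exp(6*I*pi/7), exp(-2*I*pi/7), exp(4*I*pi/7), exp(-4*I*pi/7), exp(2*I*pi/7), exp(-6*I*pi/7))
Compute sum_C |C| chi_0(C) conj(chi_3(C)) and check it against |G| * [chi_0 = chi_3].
Sum = 0; so <chi_0, chi_3> = 0 (distinct irreducibles are orthogonal).

Solution. Compute term by term over conjugacy classes (|C| * chi_0(C) * conj(chi_3(C))):
  1*(1)*conj(1) + 1*(1)*conj(exp(6*I*pi/7)) + 1*(1)*conj(exp(-2*I*pi/7)) + 1*(1)*conj(exp(4*I*pi/7)) + 1*(1)*conj(exp(-4*I*pi/7)) + 1*(1)*conj(exp(2*I*pi/7)) + 1*(1)*conj(exp(-6*I*pi/7))
  = (1) + (exp(-6*I*pi/7)) + (exp(2*I*pi/7)) + (exp(-4*I*pi/7)) + (exp(4*I*pi/7)) + (exp(-2*I*pi/7)) + (exp(6*I*pi/7))
  = 0.
(Exp terms are combined using exp(i*s)*conj(exp(i*t)) = exp(i*(s-t)), and sums of them are collapsed using the identity that for every m > 1 the m distinct m-th roots of unity sum to 0, e.g. 1 + exp(2*I*pi/3) + exp(-2*I*pi/3) = 0.)
Dividing by |G| = 7 gives 0/7 = 0, matching the row-orthogonality relation <chi_0, chi_3> = [chi_0 = chi_3].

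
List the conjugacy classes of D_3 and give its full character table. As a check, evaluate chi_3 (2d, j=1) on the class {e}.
Conjugacy classes: {e} of size 1, {r^1, r^2} of size 2, {s, sr, ..., sr^2} of size 3.
Character table:
  irrep \ class              {e} (size 1)  {r^1, r^2} (size 2)  {s, sr, ..., sr^2} (size 3)
  chi_1 (triv)               1             1                    1                          
  chi_2 (sign: r->1, s->-1)  1             1                    -1                         
  chi_3 (2d, j=1)            2             -1                   0                          

Spot check: chi_3 (2d, j=1) on {e} = 2.

Argument: D_3 has order 2*3 = 6 with 3 conjugacy classes, hence 3 irreducibles. Sum of squared dims 1 + 1 + 4 = 6 = |G|. Linear characters come from the abelianisation; the 2-dimensional irreps have character r^k -> 2*cos(2*pi*j*k/3), reflections -> 0.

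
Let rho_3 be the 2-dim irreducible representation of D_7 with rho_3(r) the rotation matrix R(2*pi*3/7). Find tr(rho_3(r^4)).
chi_{rho_3}(r^4) = 2*cos(2*pi*3*4/7) = -2*cos(3*pi/7)

rho_3(r^4) is rotation by angle 2*pi*3*4/7, whose trace is 2*cos(2*pi*3*4/7) = -2*cos(3*pi/7).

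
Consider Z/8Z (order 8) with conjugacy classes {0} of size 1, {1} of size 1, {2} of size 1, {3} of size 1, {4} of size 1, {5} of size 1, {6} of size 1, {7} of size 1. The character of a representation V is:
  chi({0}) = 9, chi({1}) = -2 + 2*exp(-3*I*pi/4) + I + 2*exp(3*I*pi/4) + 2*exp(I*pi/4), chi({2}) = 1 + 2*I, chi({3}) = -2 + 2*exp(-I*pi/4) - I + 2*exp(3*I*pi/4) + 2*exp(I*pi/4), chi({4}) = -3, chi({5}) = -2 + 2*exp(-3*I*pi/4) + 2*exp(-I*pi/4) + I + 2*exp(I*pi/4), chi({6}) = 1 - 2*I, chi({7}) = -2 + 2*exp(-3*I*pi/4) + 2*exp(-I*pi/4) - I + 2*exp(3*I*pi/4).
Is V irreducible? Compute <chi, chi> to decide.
Not irreducible (reducible): <chi, chi> = 17 > 1.

Working: <chi, chi> = (1/|G|) sum_C |C| * |chi(C)|^2 = (1/8)[1*|9|^2 + 1*|-2 + 2*exp(-3*I*pi/4) + I + 2*exp(3*I*pi/4) + 2*exp(I*pi/4)|^2 + 1*|1 + 2*I|^2 + 1*|-2 + 2*exp(-I*pi/4) - I + 2*exp(3*I*pi/4) + 2*exp(I*pi/4)|^2 + 1*|-3|^2 + 1*|-2 + 2*exp(-3*I*pi/4) + 2*exp(-I*pi/4) + I + 2*exp(I*pi/4)|^2 + 1*|1 - 2*I|^2 + 1*|-2 + 2*exp(-3*I*pi/4) + 2*exp(-I*pi/4) - I + 2*exp(3*I*pi/4)|^2]
  = (1/8)[(81) + (9 - 10*exp(3*I*pi/4) - 2*exp(I*pi/4) - 4*exp(-I*pi/4) - 8*exp(-3*I*pi/4)) + (5) + (9 - 8*exp(I*pi/4) - 4*exp(3*I*pi/4) - 2*exp(-3*I*pi/4) - 10*exp(-I*pi/4)) + (9) + (9 - 8*exp(I*pi/4) - 4*exp(3*I*pi/4) - 2*exp(-3*I*pi/4) - 10*exp(-I*pi/4)) + (5) + (9 - 10*exp(3*I*pi/4) - 2*exp(I*pi/4) - 4*exp(-I*pi/4) - 8*exp(-3*I*pi/4))] = 136/8 = 17.
(Exp terms are combined using exp(i*s)*conj(exp(i*t)) = exp(i*(s-t)), and sums of them are collapsed using the identity that for every m > 1 the m distinct m-th roots of unity sum to 0, e.g. 1 + exp(2*I*pi/3) + exp(-2*I*pi/3) = 0.)
A character is irreducible iff <chi, chi> = 1, so this representation is reducible.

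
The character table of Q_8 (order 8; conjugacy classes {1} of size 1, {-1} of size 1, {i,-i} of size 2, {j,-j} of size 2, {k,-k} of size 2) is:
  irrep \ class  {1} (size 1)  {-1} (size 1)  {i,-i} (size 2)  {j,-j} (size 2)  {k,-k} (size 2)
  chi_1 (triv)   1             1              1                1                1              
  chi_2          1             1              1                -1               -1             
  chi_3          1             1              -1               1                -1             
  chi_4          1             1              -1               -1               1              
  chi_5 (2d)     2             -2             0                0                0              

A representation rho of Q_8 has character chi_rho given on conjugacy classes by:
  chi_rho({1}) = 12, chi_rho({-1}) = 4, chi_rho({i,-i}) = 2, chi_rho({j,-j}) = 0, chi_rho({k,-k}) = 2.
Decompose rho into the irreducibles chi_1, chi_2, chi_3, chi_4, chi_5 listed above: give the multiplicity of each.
Multiplicities: chi_1: 3, chi_2: 2, chi_3: 1, chi_4: 2, chi_5: 2.

Reasoning: Use <chi_rho, chi> = (1/|G|) sum_C |C| * chi_rho(C) * conj(chi(C)) with |G| = 8 for each irreducible chi in the table:
  <chi_rho, chi_1> = (1/8)[1*(12)*conj(1) + 1*(4)*conj(1) + 2*(2)*conj(1) + 2*(0)*conj(1) + 2*(2)*conj(1)]
      = (1/8)[(12) + (4) + (4) + (0) + (4)] = 24/8 = 3
  <chi_rho, chi_2> = (1/8)[1*(12)*conj(1) + 1*(4)*conj(1) + 2*(2)*conj(1) + 2*(0)*conj(-1) + 2*(2)*conj(-1)]
      = (1/8)[(12) + (4) + (4) + (0) + (-4)] = 16/8 = 2
  <chi_rho, chi_3> = (1/8)[1*(12)*conj(1) + 1*(4)*conj(1) + 2*(2)*conj(-1) + 2*(0)*conj(1) + 2*(2)*conj(-1)]
      = (1/8)[(12) + (4) + (-4) + (0) + (-4)] = 8/8 = 1
  <chi_rho, chi_4> = (1/8)[1*(12)*conj(1) + 1*(4)*conj(1) + 2*(2)*conj(-1) + 2*(0)*conj(-1) + 2*(2)*conj(1)]
      = (1/8)[(12) + (4) + (-4) + (0) + (4)] = 16/8 = 2
  <chi_rho, chi_5> = (1/8)[1*(12)*conj(2) + 1*(4)*conj(-2) + 2*(2)*conj(0) + 2*(0)*conj(0) + 2*(2)*conj(0)]
      = (1/8)[(24) + (-8) + (0) + (0) + (0)] = 16/8 = 2
Dimension check: dim(rho) = sum (mult * dim) = 3*1 + 2*1 + 1*1 + 2*1 + 2*2 = 12 = chi_rho(e) = 12.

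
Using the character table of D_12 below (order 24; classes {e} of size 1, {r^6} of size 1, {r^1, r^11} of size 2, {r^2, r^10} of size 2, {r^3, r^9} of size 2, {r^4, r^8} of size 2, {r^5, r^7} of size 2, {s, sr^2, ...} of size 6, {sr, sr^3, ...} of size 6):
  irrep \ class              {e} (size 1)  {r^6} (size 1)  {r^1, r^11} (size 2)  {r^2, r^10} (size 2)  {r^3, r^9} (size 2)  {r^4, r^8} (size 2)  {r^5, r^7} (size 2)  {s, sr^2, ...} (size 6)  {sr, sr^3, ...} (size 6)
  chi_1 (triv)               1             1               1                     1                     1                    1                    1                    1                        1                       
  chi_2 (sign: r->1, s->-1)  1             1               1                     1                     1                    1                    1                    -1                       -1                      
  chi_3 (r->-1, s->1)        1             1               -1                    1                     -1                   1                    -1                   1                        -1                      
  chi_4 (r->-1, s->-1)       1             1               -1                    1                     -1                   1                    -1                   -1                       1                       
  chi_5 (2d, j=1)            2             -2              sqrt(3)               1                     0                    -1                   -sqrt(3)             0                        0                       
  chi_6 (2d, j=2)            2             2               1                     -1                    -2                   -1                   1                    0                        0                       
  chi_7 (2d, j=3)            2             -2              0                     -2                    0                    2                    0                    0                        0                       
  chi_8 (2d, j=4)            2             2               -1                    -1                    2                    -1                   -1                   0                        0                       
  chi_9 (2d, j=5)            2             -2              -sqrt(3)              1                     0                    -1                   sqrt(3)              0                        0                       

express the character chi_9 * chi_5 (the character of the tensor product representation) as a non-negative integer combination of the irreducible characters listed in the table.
chi_9 tensor chi_5 = chi_3 + chi_4 + chi_8 (all other irreducibles have multiplicity 0).

Proof sketch: The character of a tensor product is the pointwise product (chi_9 * chi_5)(C) = chi_9(C) * chi_5(C):
  {e}: (2)*(2), {r^6}: (-2)*(-2), {r^1, r^11}: (-sqrt(3))*(sqrt(3)), {r^2, r^10}: (1)*(1), {r^3, r^9}: (0)*(0), {r^4, r^8}: (-1)*(-1), {r^5, r^7}: (sqrt(3))*(-sqrt(3)), {s, sr^2, ...}: (0)*(0), {sr, sr^3, ...}: (0)*(0)
so (chi_9 * chi_5) takes values
  {e} -> 4, {r^6} -> 4, {r^1, r^11} -> -3, {r^2, r^10} -> 1, {r^3, r^9} -> 0, {r^4, r^8} -> 1, {r^5, r^7} -> -3, {s, sr^2, ...} -> 0, {sr, sr^3, ...} -> 0.
Now take the inner product of this character with each irreducible chi from the table, <chi_9*chi_5, chi> = (1/24) sum_C |C| (chi_9*chi_5)(C) conj(chi(C)):
  <chi_9*chi_5, chi_1> = (1/24)[1*(4)*conj(1) + 1*(4)*conj(1) + 2*(-3)*conj(1) + 2*(1)*conj(1) + 2*(0)*conj(1) + 2*(1)*conj(1) + 2*(-3)*conj(1) + 6*(0)*conj(1) + 6*(0)*conj(1)]
      = (1/24)[(4) + (4) + (-6) + (2) + (0) + (2) + (-6) + (0) + (0)] = 0/24 = 0
  <chi_9*chi_5, chi_2> = (1/24)[1*(4)*conj(1) + 1*(4)*conj(1) + 2*(-3)*conj(1) + 2*(1)*conj(1) + 2*(0)*conj(1) + 2*(1)*conj(1) + 2*(-3)*conj(1) + 6*(0)*conj(-1) + 6*(0)*conj(-1)]
      = (1/24)[(4) + (4) + (-6) + (2) + (0) + (2) + (-6) + (0) + (0)] = 0/24 = 0
  <chi_9*chi_5, chi_3> = (1/24)[1*(4)*conj(1) + 1*(4)*conj(1) + 2*(-3)*conj(-1) + 2*(1)*conj(1) + 2*(0)*conj(-1) + 2*(1)*conj(1) + 2*(-3)*conj(-1) + 6*(0)*conj(1) + 6*(0)*conj(-1)]
      = (1/24)[(4) + (4) + (6) + (2) + (0) + (2) + (6) + (0) + (0)] = 24/24 = 1
  <chi_9*chi_5, chi_4> = (1/24)[1*(4)*conj(1) + 1*(4)*conj(1) + 2*(-3)*conj(-1) + 2*(1)*conj(1) + 2*(0)*conj(-1) + 2*(1)*conj(1) + 2*(-3)*conj(-1) + 6*(0)*conj(-1) + 6*(0)*conj(1)]
      = (1/24)[(4) + (4) + (6) + (2) + (0) + (2) + (6) + (0) + (0)] = 24/24 = 1
  <chi_9*chi_5, chi_5> = (1/24)[1*(4)*conj(2) + 1*(4)*conj(-2) + 2*(-3)*conj(sqrt(3)) + 2*(1)*conj(1) + 2*(0)*conj(0) + 2*(1)*conj(-1) + 2*(-3)*conj(-sqrt(3)) + 6*(0)*conj(0) + 6*(0)*conj(0)]
      = (1/24)[(8) + (-8) + (-6*sqrt(3)) + (2) + (0) + (-2) + (6*sqrt(3)) + (0) + (0)] = 0/24 = 0
  <chi_9*chi_5, chi_6> = (1/24)[1*(4)*conj(2) + 1*(4)*conj(2) + 2*(-3)*conj(1) + 2*(1)*conj(-1) + 2*(0)*conj(-2) + 2*(1)*conj(-1) + 2*(-3)*conj(1) + 6*(0)*conj(0) + 6*(0)*conj(0)]
      = (1/24)[(8) + (8) + (-6) + (-2) + (0) + (-2) + (-6) + (0) + (0)] = 0/24 = 0
  <chi_9*chi_5, chi_7> = (1/24)[1*(4)*conj(2) + 1*(4)*conj(-2) + 2*(-3)*conj(0) + 2*(1)*conj(-2) + 2*(0)*conj(0) + 2*(1)*conj(2) + 2*(-3)*conj(0) + 6*(0)*conj(0) + 6*(0)*conj(0)]
      = (1/24)[(8) + (-8) + (0) + (-4) + (0) + (4) + (0) + (0) + (0)] = 0/24 = 0
  <chi_9*chi_5, chi_8> = (1/24)[1*(4)*conj(2) + 1*(4)*conj(2) + 2*(-3)*conj(-1) + 2*(1)*conj(-1) + 2*(0)*conj(2) + 2*(1)*conj(-1) + 2*(-3)*conj(-1) + 6*(0)*conj(0) + 6*(0)*conj(0)]
      = (1/24)[(8) + (8) + (6) + (-2) + (0) + (-2) + (6) + (0) + (0)] = 24/24 = 1
  <chi_9*chi_5, chi_9> = (1/24)[1*(4)*conj(2) + 1*(4)*conj(-2) + 2*(-3)*conj(-sqrt(3)) + 2*(1)*conj(1) + 2*(0)*conj(0) + 2*(1)*conj(-1) + 2*(-3)*conj(sqrt(3)) + 6*(0)*conj(0) + 6*(0)*conj(0)]
      = (1/24)[(8) + (-8) + (6*sqrt(3)) + (2) + (0) + (-2) + (-6*sqrt(3)) + (0) + (0)] = 0/24 = 0
Hence the multiplicities are chi_3: 1, chi_4: 1, chi_8: 1. Dimension check: dim(chi_9)*dim(chi_5) = 2*2 = 4 and sum (mult * dim) = 1*1 + 1*1 + 1*2 = 4.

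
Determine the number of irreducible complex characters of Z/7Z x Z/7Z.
49

Reasoning: The number of irreducible complex representations of a finite group equals its number of conjugacy classes. Z/7Z x Z/7Z is abelian of order 49, so every element is its own conjugacy class: 49 classes, so Z/7Z x Z/7Z (order 49) has exactly 49 irreducible complex representations.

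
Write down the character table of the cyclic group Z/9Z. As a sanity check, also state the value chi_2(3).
Character table of Z/9Z (irreps indexed chi_0,...,chi_8 with chi_k(m) = zeta_9^(k*m), zeta_9 = exp(2*pi*i/9)):
  irrep \ class  {0} (size 1)  {1} (size 1)    {2} (size 1)    {3} (size 1)    {4} (size 1)    {5} (size 1)    {6} (size 1)    {7} (size 1)    {8} (size 1)  
  chi_0          1             1               1               1               1               1               1               1               1             
  chi_1          1             exp(2*I*pi/9)   exp(4*I*pi/9)   exp(2*I*pi/3)   exp(8*I*pi/9)   exp(-8*I*pi/9)  exp(-2*I*pi/3)  exp(-4*I*pi/9)  exp(-2*I*pi/9)
  chi_2          1             exp(4*I*pi/9)   exp(8*I*pi/9)   exp(-2*I*pi/3)  exp(-2*I*pi/9)  exp(2*I*pi/9)   exp(2*I*pi/3)   exp(-8*I*pi/9)  exp(-4*I*pi/9)
  chi_3          1             exp(2*I*pi/3)   exp(-2*I*pi/3)  1               exp(2*I*pi/3)   exp(-2*I*pi/3)  1               exp(2*I*pi/3)   exp(-2*I*pi/3)
  chi_4          1             exp(8*I*pi/9)   exp(-2*I*pi/9)  exp(2*I*pi/3)   exp(-4*I*pi/9)  exp(4*I*pi/9)   exp(-2*I*pi/3)  exp(2*I*pi/9)   exp(-8*I*pi/9)
  chi_5          1             exp(-8*I*pi/9)  exp(2*I*pi/9)   exp(-2*I*pi/3)  exp(4*I*pi/9)   exp(-4*I*pi/9)  exp(2*I*pi/3)   exp(-2*I*pi/9)  exp(8*I*pi/9) 
  chi_6          1             exp(-2*I*pi/3)  exp(2*I*pi/3)   1               exp(-2*I*pi/3)  exp(2*I*pi/3)   1               exp(-2*I*pi/3)  exp(2*I*pi/3) 
  chi_7          1             exp(-4*I*pi/9)  exp(-8*I*pi/9)  exp(2*I*pi/3)   exp(2*I*pi/9)   exp(-2*I*pi/9)  exp(-2*I*pi/3)  exp(8*I*pi/9)   exp(4*I*pi/9) 
  chi_8          1             exp(-2*I*pi/9)  exp(-4*I*pi/9)  exp(-2*I*pi/3)  exp(-8*I*pi/9)  exp(8*I*pi/9)   exp(2*I*pi/3)   exp(4*I*pi/9)   exp(2*I*pi/9) 

Spot check: chi_2(3) = zeta_9^(2*3) = zeta_9^6 = exp(-2*I*pi/3).

Explanation: Z/9Z is abelian, so all 9 irreducible complex representations are 1-dimensional. They are given by chi_k(m) = zeta_9^(k*m) for k = 0,...,8. Row orthogonality: sum_m chi_k(m) conj(chi_l(m)) = 9 * [k = l].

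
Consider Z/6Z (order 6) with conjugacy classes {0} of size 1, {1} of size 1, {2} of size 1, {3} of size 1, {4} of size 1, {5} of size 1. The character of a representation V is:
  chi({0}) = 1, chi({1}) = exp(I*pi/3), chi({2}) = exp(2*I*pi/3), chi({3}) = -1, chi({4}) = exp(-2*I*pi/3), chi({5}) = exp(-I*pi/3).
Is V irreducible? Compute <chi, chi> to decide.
Irreducible: <chi, chi> = 1.

<chi, chi> = (1/|G|) sum_C |C| * |chi(C)|^2 = (1/6)[1*|1|^2 + 1*|exp(I*pi/3)|^2 + 1*|exp(2*I*pi/3)|^2 + 1*|-1|^2 + 1*|exp(-2*I*pi/3)|^2 + 1*|exp(-I*pi/3)|^2]
  = (1/6)[(1) + (1) + (1) + (1) + (1) + (1)] = 6/6 = 1.
(Exp terms are combined using exp(i*s)*conj(exp(i*t)) = exp(i*(s-t)), and sums of them are collapsed using the identity that for every m > 1 the m distinct m-th roots of unity sum to 0, e.g. 1 + exp(2*I*pi/3) + exp(-2*I*pi/3) = 0.)
A character is irreducible iff <chi, chi> = 1, so this representation is irreducible.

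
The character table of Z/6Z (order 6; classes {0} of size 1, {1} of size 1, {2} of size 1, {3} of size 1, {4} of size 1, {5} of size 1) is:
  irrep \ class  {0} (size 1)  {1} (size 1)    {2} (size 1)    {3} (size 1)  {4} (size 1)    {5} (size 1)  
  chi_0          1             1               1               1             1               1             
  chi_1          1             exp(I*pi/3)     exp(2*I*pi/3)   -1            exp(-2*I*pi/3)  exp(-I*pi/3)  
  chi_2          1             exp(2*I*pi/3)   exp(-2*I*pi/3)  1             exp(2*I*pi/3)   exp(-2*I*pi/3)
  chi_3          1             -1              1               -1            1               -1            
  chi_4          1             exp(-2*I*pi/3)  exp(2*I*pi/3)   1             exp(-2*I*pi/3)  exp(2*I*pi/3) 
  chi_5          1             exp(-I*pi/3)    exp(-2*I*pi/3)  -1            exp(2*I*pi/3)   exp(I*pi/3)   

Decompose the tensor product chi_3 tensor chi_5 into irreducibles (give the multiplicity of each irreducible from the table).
chi_3 tensor chi_5 = chi_2 (all other irreducibles have multiplicity 0).

Solution. The character of a tensor product is the pointwise product (chi_3 * chi_5)(C) = chi_3(C) * chi_5(C):
  {0}: (1)*(1), {1}: (-1)*(exp(-I*pi/3)), {2}: (1)*(exp(-2*I*pi/3)), {3}: (-1)*(-1), {4}: (1)*(exp(2*I*pi/3)), {5}: (-1)*(exp(I*pi/3))
so (chi_3 * chi_5) takes values
  {0} -> 1, {1} -> -exp(-I*pi/3), {2} -> exp(-2*I*pi/3), {3} -> 1, {4} -> exp(2*I*pi/3), {5} -> -exp(I*pi/3).
Now take the inner product of this character with each irreducible chi from the table, <chi_3*chi_5, chi> = (1/6) sum_C |C| (chi_3*chi_5)(C) conj(chi(C)):
  <chi_3*chi_5, chi_0> = (1/6)[1*(1)*conj(1) + 1*(-exp(-I*pi/3))*conj(1) + 1*(exp(-2*I*pi/3))*conj(1) + 1*(1)*conj(1) + 1*(exp(2*I*pi/3))*conj(1) + 1*(-exp(I*pi/3))*conj(1)]
      = (1/6)[(1) + (-exp(-I*pi/3)) + (exp(-2*I*pi/3)) + (1) + (exp(2*I*pi/3)) + (-exp(I*pi/3))] = 0/6 = 0
  <chi_3*chi_5, chi_1> = (1/6)[1*(1)*conj(1) + 1*(-exp(-I*pi/3))*conj(exp(I*pi/3)) + 1*(exp(-2*I*pi/3))*conj(exp(2*I*pi/3)) + 1*(1)*conj(-1) + 1*(exp(2*I*pi/3))*conj(exp(-2*I*pi/3)) + 1*(-exp(I*pi/3))*conj(exp(-I*pi/3))]
      = (1/6)[(1) + (-exp(-2*I*pi/3)) + (exp(2*I*pi/3)) + (-1) + (exp(-2*I*pi/3)) + (-exp(2*I*pi/3))] = 0/6 = 0
  <chi_3*chi_5, chi_2> = (1/6)[1*(1)*conj(1) + 1*(-exp(-I*pi/3))*conj(exp(2*I*pi/3)) + 1*(exp(-2*I*pi/3))*conj(exp(-2*I*pi/3)) + 1*(1)*conj(1) + 1*(exp(2*I*pi/3))*conj(exp(2*I*pi/3)) + 1*(-exp(I*pi/3))*conj(exp(-2*I*pi/3))]
      = (1/6)[(1) + (1) + (1) + (1) + (1) + (1)] = 6/6 = 1
  <chi_3*chi_5, chi_3> = (1/6)[1*(1)*conj(1) + 1*(-exp(-I*pi/3))*conj(-1) + 1*(exp(-2*I*pi/3))*conj(1) + 1*(1)*conj(-1) + 1*(exp(2*I*pi/3))*conj(1) + 1*(-exp(I*pi/3))*conj(-1)]
      = (1/6)[(1) + (exp(-I*pi/3)) + (exp(-2*I*pi/3)) + (-1) + (exp(2*I*pi/3)) + (exp(I*pi/3))] = 0/6 = 0
  <chi_3*chi_5, chi_4> = (1/6)[1*(1)*conj(1) + 1*(-exp(-I*pi/3))*conj(exp(-2*I*pi/3)) + 1*(exp(-2*I*pi/3))*conj(exp(2*I*pi/3)) + 1*(1)*conj(1) + 1*(exp(2*I*pi/3))*conj(exp(-2*I*pi/3)) + 1*(-exp(I*pi/3))*conj(exp(2*I*pi/3))]
      = (1/6)[(1) + (-exp(I*pi/3)) + (exp(2*I*pi/3)) + (1) + (exp(-2*I*pi/3)) + (-exp(-I*pi/3))] = 0/6 = 0
  <chi_3*chi_5, chi_5> = (1/6)[1*(1)*conj(1) + 1*(-exp(-I*pi/3))*conj(exp(-I*pi/3)) + 1*(exp(-2*I*pi/3))*conj(exp(-2*I*pi/3)) + 1*(1)*conj(-1) + 1*(exp(2*I*pi/3))*conj(exp(2*I*pi/3)) + 1*(-exp(I*pi/3))*conj(exp(I*pi/3))]
      = (1/6)[(1) + (-1) + (1) + (-1) + (1) + (-1)] = 0/6 = 0
(Exp terms are combined using exp(i*s)*conj(exp(i*t)) = exp(i*(s-t)), and sums of them are collapsed using the identity that for every m > 1 the m distinct m-th roots of unity sum to 0, e.g. 1 + exp(2*I*pi/3) + exp(-2*I*pi/3) = 0.)
Hence the multiplicities are chi_2: 1. Dimension check: dim(chi_3)*dim(chi_5) = 1*1 = 1 and sum (mult * dim) = 1*1 = 1.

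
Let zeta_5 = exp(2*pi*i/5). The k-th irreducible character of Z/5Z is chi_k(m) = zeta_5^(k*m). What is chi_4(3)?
chi_4(3) = zeta_5^12 = exp(4*I*pi/5)

Details: chi_4(3) = zeta_5^(4*3) = zeta_5^12. Since zeta_5^5 = 1, this equals zeta_5^2 = exp(2*pi*i*2/5) = exp(4*I*pi/5).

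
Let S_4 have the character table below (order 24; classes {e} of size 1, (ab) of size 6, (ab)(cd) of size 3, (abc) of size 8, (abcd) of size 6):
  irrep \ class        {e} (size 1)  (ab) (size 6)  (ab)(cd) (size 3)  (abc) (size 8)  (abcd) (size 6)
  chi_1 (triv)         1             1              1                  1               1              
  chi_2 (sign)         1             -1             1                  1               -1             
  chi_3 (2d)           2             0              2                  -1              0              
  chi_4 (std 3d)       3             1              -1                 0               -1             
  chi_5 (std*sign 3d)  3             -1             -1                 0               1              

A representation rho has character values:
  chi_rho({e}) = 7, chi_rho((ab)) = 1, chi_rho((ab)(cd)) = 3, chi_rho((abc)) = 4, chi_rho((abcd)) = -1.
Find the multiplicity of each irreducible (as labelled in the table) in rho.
Multiplicities: chi_1: 2, chi_2: 2, chi_3: 0, chi_4: 1, chi_5: 0.

Details: Use <chi_rho, chi> = (1/|G|) sum_C |C| * chi_rho(C) * conj(chi(C)) with |G| = 24 for each irreducible chi in the table:
  <chi_rho, chi_1> = (1/24)[1*(7)*conj(1) + 6*(1)*conj(1) + 3*(3)*conj(1) + 8*(4)*conj(1) + 6*(-1)*conj(1)]
      = (1/24)[(7) + (6) + (9) + (32) + (-6)] = 48/24 = 2
  <chi_rho, chi_2> = (1/24)[1*(7)*conj(1) + 6*(1)*conj(-1) + 3*(3)*conj(1) + 8*(4)*conj(1) + 6*(-1)*conj(-1)]
      = (1/24)[(7) + (-6) + (9) + (32) + (6)] = 48/24 = 2
  <chi_rho, chi_3> = (1/24)[1*(7)*conj(2) + 6*(1)*conj(0) + 3*(3)*conj(2) + 8*(4)*conj(-1) + 6*(-1)*conj(0)]
      = (1/24)[(14) + (0) + (18) + (-32) + (0)] = 0/24 = 0
  <chi_rho, chi_4> = (1/24)[1*(7)*conj(3) + 6*(1)*conj(1) + 3*(3)*conj(-1) + 8*(4)*conj(0) + 6*(-1)*conj(-1)]
      = (1/24)[(21) + (6) + (-9) + (0) + (6)] = 24/24 = 1
  <chi_rho, chi_5> = (1/24)[1*(7)*conj(3) + 6*(1)*conj(-1) + 3*(3)*conj(-1) + 8*(4)*conj(0) + 6*(-1)*conj(1)]
      = (1/24)[(21) + (-6) + (-9) + (0) + (-6)] = 0/24 = 0
Dimension check: dim(rho) = sum (mult * dim) = 2*1 + 2*1 + 0*2 + 1*3 + 0*3 = 7 = chi_rho(e) = 7.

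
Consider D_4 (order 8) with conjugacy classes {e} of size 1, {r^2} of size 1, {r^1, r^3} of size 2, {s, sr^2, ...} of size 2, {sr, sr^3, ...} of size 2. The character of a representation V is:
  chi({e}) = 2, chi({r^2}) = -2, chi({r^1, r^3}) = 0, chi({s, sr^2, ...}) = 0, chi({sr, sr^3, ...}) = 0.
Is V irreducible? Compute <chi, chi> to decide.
Irreducible: <chi, chi> = 1.

Why: <chi, chi> = (1/|G|) sum_C |C| * |chi(C)|^2 = (1/8)[1*|2|^2 + 1*|-2|^2 + 2*|0|^2 + 2*|0|^2 + 2*|0|^2]
  = (1/8)[(4) + (4) + (0) + (0) + (0)] = 8/8 = 1.
A character is irreducible iff <chi, chi> = 1, so this representation is irreducible.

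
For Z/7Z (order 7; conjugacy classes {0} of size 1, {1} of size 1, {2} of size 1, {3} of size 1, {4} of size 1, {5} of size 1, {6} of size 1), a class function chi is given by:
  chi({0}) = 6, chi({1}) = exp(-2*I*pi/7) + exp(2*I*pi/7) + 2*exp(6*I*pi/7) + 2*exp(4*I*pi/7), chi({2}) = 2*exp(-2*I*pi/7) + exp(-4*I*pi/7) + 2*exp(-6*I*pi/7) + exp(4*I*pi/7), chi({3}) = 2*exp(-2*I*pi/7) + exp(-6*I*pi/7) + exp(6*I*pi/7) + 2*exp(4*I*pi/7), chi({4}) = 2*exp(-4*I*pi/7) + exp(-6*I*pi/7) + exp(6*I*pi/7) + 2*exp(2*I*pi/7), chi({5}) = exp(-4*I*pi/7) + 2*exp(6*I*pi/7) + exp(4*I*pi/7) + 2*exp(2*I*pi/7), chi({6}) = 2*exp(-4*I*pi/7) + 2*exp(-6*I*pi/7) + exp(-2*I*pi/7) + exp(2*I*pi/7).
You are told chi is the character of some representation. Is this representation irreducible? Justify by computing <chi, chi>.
Not irreducible (reducible): <chi, chi> = 10 > 1.

Working: <chi, chi> = (1/|G|) sum_C |C| * |chi(C)|^2 = (1/7)[1*|6|^2 + 1*|exp(-2*I*pi/7) + exp(2*I*pi/7) + 2*exp(6*I*pi/7) + 2*exp(4*I*pi/7)|^2 + 1*|2*exp(-2*I*pi/7) + exp(-4*I*pi/7) + 2*exp(-6*I*pi/7) + exp(4*I*pi/7)|^2 + 1*|2*exp(-2*I*pi/7) + exp(-6*I*pi/7) + exp(6*I*pi/7) + 2*exp(4*I*pi/7)|^2 + 1*|2*exp(-4*I*pi/7) + exp(-6*I*pi/7) + exp(6*I*pi/7) + 2*exp(2*I*pi/7)|^2 + 1*|exp(-4*I*pi/7) + 2*exp(6*I*pi/7) + exp(4*I*pi/7) + 2*exp(2*I*pi/7)|^2 + 1*|2*exp(-4*I*pi/7) + 2*exp(-6*I*pi/7) + exp(-2*I*pi/7) + exp(2*I*pi/7)|^2]
  = (1/7)[(36) + (10 + 6*exp(-2*I*pi/7) + 3*exp(-4*I*pi/7) + 4*exp(-6*I*pi/7) + 4*exp(6*I*pi/7) + 3*exp(4*I*pi/7) + 6*exp(2*I*pi/7)) + (10 + 6*exp(-4*I*pi/7) + 4*exp(-2*I*pi/7) + 3*exp(-6*I*pi/7) + 3*exp(6*I*pi/7) + 4*exp(2*I*pi/7) + 6*exp(4*I*pi/7)) + (10 + 4*exp(-4*I*pi/7) + 6*exp(-6*I*pi/7) + 3*exp(-2*I*pi/7) + 3*exp(2*I*pi/7) + 6*exp(6*I*pi/7) + 4*exp(4*I*pi/7)) + (10 + 4*exp(-4*I*pi/7) + 6*exp(-6*I*pi/7) + 3*exp(-2*I*pi/7) + 3*exp(2*I*pi/7) + 6*exp(6*I*pi/7) + 4*exp(4*I*pi/7)) + (10 + 6*exp(-4*I*pi/7) + 4*exp(-2*I*pi/7) + 3*exp(-6*I*pi/7) + 3*exp(6*I*pi/7) + 4*exp(2*I*pi/7) + 6*exp(4*I*pi/7)) + (10 + 6*exp(-2*I*pi/7) + 3*exp(-4*I*pi/7) + 4*exp(-6*I*pi/7) + 4*exp(6*I*pi/7) + 3*exp(4*I*pi/7) + 6*exp(2*I*pi/7))] = 70/7 = 10.
(Exp terms are combined using exp(i*s)*conj(exp(i*t)) = exp(i*(s-t)), and sums of them are collapsed using the identity that for every m > 1 the m distinct m-th roots of unity sum to 0, e.g. 1 + exp(2*I*pi/3) + exp(-2*I*pi/3) = 0.)
A character is irreducible iff <chi, chi> = 1, so this representation is reducible.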